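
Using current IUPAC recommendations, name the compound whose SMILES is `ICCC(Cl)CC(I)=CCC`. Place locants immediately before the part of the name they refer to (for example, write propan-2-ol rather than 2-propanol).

The longest chain bearing the multiple bond is 8 carbons long (octane).
A C=C double bond in the chain gives the infix -ene-.
Number the chain so that numbering from this end puts the double bond at C-3 rather than C-5.
This places the double bond between C-3 and C-4; a chloro group at C-6; iodo groups at C-4 and C-8.
Prefixes are listed alphabetically: chloro, iodo.
Putting it together: 6-chloro-4,8-diiodooct-3-ene.

6-chloro-4,8-diiodooct-3-ene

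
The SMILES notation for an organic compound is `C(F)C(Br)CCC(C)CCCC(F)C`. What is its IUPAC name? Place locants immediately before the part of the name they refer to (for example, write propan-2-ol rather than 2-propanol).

The longest continuous carbon chain has 10 atoms, so the parent hydride is decane.
Choose the numbering such that the substituent locant set {1,2,5,9} is lower than {2,6,9,10} at the first point of difference.
That gives a bromo group at C-2; fluoro groups at C-1 and C-9; a methyl group at C-5.
Substituent prefixes are cited in alphabetical order (multiplying prefixes like di-/tri- are ignored for ordering).
Putting it together: 2-bromo-1,9-difluoro-5-methyldecane.

2-bromo-1,9-difluoro-5-methyldecane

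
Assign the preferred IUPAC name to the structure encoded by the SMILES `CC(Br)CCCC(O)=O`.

The longest chain bearing the –COOH group is 6 carbons long (hexane).
The highest-priority functional group is a carboxylic acid (terminal –COOH), so the name ends in -oic acid.
Choose the numbering such that the carboxylic acid carbon is C-1 by definition.
This places a bromo group at C-5.
Assembling the pieces gives 5-bromohexanoic acid.

5-bromohexanoic acid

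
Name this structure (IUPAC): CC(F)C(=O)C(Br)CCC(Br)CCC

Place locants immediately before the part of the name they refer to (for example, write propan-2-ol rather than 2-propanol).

The longest carbon chain that includes the carbonyl has 10 carbons, so the parent hydride is decane.
The principal characteristic group is a ketone (C=O on an internal carbon), named with the suffix -one.
Choose the numbering such that numbering from this end puts the carbonyl group at C-3 rather than C-8.
This places the carbonyl at C-3; bromo groups at C-4 and C-7; a fluoro group at C-2.
Prefixes are listed alphabetically: bromo, fluoro.
The name is 4,7-dibromo-2-fluorodecan-3-one.

4,7-dibromo-2-fluorodecan-3-one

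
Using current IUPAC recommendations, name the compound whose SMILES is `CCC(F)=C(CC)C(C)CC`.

The longest chain bearing the multiple bond is 7 carbons long (heptane).
A C=C double bond in the chain gives the infix -ene-.
The numbering direction is chosen so that numbering from this end puts the double bond at C-3 rather than C-4.
That gives the double bond between C-3 and C-4; an ethyl group at C-4; a fluoro group at C-3; a methyl group at C-5.
Prefixes are listed alphabetically: ethyl, fluoro, methyl.
Assembling the pieces gives 4-ethyl-3-fluoro-5-methylhept-3-ene.

4-ethyl-3-fluoro-5-methylhept-3-ene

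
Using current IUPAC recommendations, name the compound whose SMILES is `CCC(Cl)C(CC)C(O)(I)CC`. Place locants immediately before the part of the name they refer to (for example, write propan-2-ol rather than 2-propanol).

The longest chain bearing the –OH group is 7 carbons long (heptane).
The highest-priority functional group is an alcohol (–OH), so the name ends in -ol.
The numbering direction is chosen so that numbering from this end puts the hydroxyl group at C-3 rather than C-5.
This places the hydroxyl at C-3; a chloro group at C-5; an ethyl group at C-4; an iodo group at C-3.
The substituents are ordered alphabetically, ignoring any di-/tri- multipliers.
Putting it together: 5-chloro-4-ethyl-3-iodoheptan-3-ol.

5-chloro-4-ethyl-3-iodoheptan-3-ol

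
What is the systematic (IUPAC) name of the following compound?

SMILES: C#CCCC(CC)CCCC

The longest chain bearing the multiple bond is 9 carbons long (nonane).
The chain contains a C≡C triple bond, so the unsaturation ending is -yne.
Number the chain so that numbering from this end puts the triple bond at C-1 rather than C-8.
With this numbering: the triple bond between C-1 and C-2; an ethyl group at C-5.
Assembling the pieces gives 5-ethylnon-1-yne.

5-ethylnon-1-yne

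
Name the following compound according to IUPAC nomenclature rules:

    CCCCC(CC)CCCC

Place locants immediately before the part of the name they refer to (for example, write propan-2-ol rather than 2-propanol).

5-ethylnonane

The longest carbon chain is 9 atoms: the parent is nonane.
Numbering from either end gives identical locants here.
With this numbering: an ethyl group at C-5.
Assembling the pieces gives 5-ethylnonane.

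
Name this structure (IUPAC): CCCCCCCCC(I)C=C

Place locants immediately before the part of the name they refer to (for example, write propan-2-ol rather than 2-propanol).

3-iodoundec-1-ene

The longest carbon chain that includes the multiple bond has 11 carbons, so the parent hydride is undecane.
A C=C double bond in the chain gives the infix -ene-.
Choose the numbering such that numbering from this end puts the double bond at C-1 rather than C-10.
With this numbering: the double bond between C-1 and C-2; an iodo group at C-3.
Putting it together: 3-iodoundec-1-ene.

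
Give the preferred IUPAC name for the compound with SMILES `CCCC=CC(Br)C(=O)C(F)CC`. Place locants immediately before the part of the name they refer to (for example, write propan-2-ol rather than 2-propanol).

5-bromo-3-fluorodec-6-en-4-one

The longest carbon chain that includes the carbonyl and the multiple bond has 10 carbons, so the parent hydride is decane.
The highest-priority functional group is a ketone (C=O on an internal carbon), so the name ends in -one.
The chain contains a C=C double bond, so the unsaturation ending is -ene.
The numbering direction is chosen so that numbering from this end puts the carbonyl group at C-4 rather than C-7.
That gives the carbonyl at C-4; the double bond between C-6 and C-7; a bromo group at C-5; a fluoro group at C-3.
Substituent prefixes are cited in alphabetical order (multiplying prefixes like di-/tri- are ignored for ordering).
Putting it together: 5-bromo-3-fluorodec-6-en-4-one.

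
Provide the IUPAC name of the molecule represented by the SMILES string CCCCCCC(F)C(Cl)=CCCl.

1,3-dichloro-4-fluorodec-2-ene

Counting along the main chain through the multiple bond gives 10 carbons: the parent is decane.
The chain contains a C=C double bond, so the unsaturation ending is -ene.
The numbering direction is chosen so that numbering from this end puts the double bond at C-2 rather than C-8.
That gives the double bond between C-2 and C-3; chloro groups at C-1 and C-3; a fluoro group at C-4.
Prefixes are listed alphabetically: chloro, fluoro.
The name is 1,3-dichloro-4-fluorodec-2-ene.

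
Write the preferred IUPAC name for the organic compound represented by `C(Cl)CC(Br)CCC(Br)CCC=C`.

The longest chain bearing the multiple bond is 10 carbons long (decane).
There is one C=C double bond, indicated by the ending -ene.
Choose the numbering such that numbering from this end puts the double bond at C-1 rather than C-9.
This places the double bond between C-1 and C-2; bromo groups at C-5 and C-8; a chloro group at C-10.
Substituent prefixes are cited in alphabetical order (multiplying prefixes like di-/tri- are ignored for ordering).
Assembling the pieces gives 5,8-dibromo-10-chlorodec-1-ene.

5,8-dibromo-10-chlorodec-1-ene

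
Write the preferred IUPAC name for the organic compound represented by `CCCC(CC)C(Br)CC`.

The parent chain contains 7 carbons (heptane).
Choose the numbering such that the substituent locant set {3,4} is lower than {4,5} at the first point of difference.
That gives a bromo group at C-3; an ethyl group at C-4.
The substituents are ordered alphabetically, ignoring any di-/tri- multipliers.
Assembling the pieces gives 3-bromo-4-ethylheptane.

3-bromo-4-ethylheptane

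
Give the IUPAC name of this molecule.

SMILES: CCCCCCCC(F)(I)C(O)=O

The longest carbon chain that includes the –COOH group has 9 carbons, so the parent hydride is nonane.
A carboxylic acid (terminal –COOH) is the principal characteristic group, giving the suffix -oic acid.
Number the chain so that the carboxylic acid carbon is C-1 by definition.
This places a fluoro group at C-2; an iodo group at C-2.
Prefixes are listed alphabetically: fluoro, iodo.
Putting it together: 2-fluoro-2-iodononanoic acid.

2-fluoro-2-iodononanoic acid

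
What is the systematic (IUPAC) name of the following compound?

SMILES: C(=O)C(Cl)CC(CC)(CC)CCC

The longest carbon chain that includes the –CHO group has 7 carbons, so the parent hydride is heptane.
An aldehyde (terminal –CHO) is the principal characteristic group, giving the suffix -al.
Choose the numbering such that the aldehyde carbon is C-1 by definition.
That gives a chloro group at C-2; two ethyl groups at C-4.
Prefixes are listed alphabetically: chloro, ethyl.
Putting it together: 2-chloro-4,4-diethylheptanal.

2-chloro-4,4-diethylheptanal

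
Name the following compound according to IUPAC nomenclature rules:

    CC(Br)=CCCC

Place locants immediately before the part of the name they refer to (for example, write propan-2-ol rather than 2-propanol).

The longest carbon chain that includes the multiple bond has 6 carbons, so the parent hydride is hexane.
A C=C double bond in the chain gives the infix -ene-.
Number the chain so that numbering from this end puts the double bond at C-2 rather than C-4.
That gives the double bond between C-2 and C-3; a bromo group at C-2.
Putting it together: 2-bromohex-2-ene.

2-bromohex-2-ene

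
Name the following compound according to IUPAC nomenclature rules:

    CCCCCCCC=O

octanal

The longest carbon chain that includes the –CHO group has 8 carbons, so the parent hydride is octane.
An aldehyde (terminal –CHO) is the principal characteristic group, giving the suffix -al.
The numbering direction is chosen so that the aldehyde carbon is C-1 by definition.
The name is octanal.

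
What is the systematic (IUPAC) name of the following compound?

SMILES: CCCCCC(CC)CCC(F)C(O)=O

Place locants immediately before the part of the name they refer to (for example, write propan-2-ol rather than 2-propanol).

5-ethyl-2-fluorodecanoic acid

The longest chain bearing the –COOH group is 10 carbons long (decane).
A carboxylic acid (terminal –COOH) is the principal characteristic group, giving the suffix -oic acid.
The numbering direction is chosen so that the carboxylic acid carbon is C-1 by definition.
With this numbering: an ethyl group at C-5; a fluoro group at C-2.
Prefixes are listed alphabetically: ethyl, fluoro.
The name is 5-ethyl-2-fluorodecanoic acid.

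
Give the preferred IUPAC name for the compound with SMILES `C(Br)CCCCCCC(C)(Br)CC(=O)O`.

3,10-dibromo-3-methyldecanoic acid

The longest carbon chain that includes the –COOH group has 10 carbons, so the parent hydride is decane.
The principal characteristic group is a carboxylic acid (terminal –COOH), named with the suffix -oic acid.
The numbering direction is chosen so that the carboxylic acid carbon is C-1 by definition.
That gives bromo groups at C-3 and C-10; a methyl group at C-3.
Substituent prefixes are cited in alphabetical order (multiplying prefixes like di-/tri- are ignored for ordering).
Assembling the pieces gives 3,10-dibromo-3-methyldecanoic acid.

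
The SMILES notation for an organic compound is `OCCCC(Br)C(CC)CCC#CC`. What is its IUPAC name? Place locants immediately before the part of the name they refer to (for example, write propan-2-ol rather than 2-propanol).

4-bromo-5-ethyldec-8-yn-1-ol

Counting along the main chain through the –OH group and the multiple bond gives 10 carbons: the parent is decane.
An alcohol (–OH) is the principal characteristic group, giving the suffix -ol.
A C≡C triple bond in the chain gives the infix -yne-.
Choose the numbering such that numbering from this end puts the hydroxyl group at C-1 rather than C-10.
That gives the hydroxyl at C-1; the triple bond between C-8 and C-9; a bromo group at C-4; an ethyl group at C-5.
Substituent prefixes are cited in alphabetical order (multiplying prefixes like di-/tri- are ignored for ordering).
Assembling the pieces gives 4-bromo-5-ethyldec-8-yn-1-ol.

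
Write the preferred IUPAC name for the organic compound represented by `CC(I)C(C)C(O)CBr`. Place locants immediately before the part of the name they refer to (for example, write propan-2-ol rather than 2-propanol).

1-bromo-4-iodo-3-methylpentan-2-ol

Counting along the main chain through the –OH group gives 5 carbons: the parent is pentane.
An alcohol (–OH) is the principal characteristic group, giving the suffix -ol.
Choose the numbering such that numbering from this end puts the hydroxyl group at C-2 rather than C-4.
That gives the hydroxyl at C-2; a bromo group at C-1; an iodo group at C-4; a methyl group at C-3.
Substituent prefixes are cited in alphabetical order (multiplying prefixes like di-/tri- are ignored for ordering).
Putting it together: 1-bromo-4-iodo-3-methylpentan-2-ol.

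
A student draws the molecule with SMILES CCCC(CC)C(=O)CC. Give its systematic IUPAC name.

4-ethylheptan-3-one

The longest carbon chain that includes the carbonyl has 7 carbons, so the parent hydride is heptane.
The principal characteristic group is a ketone (C=O on an internal carbon), named with the suffix -one.
Choose the numbering such that numbering from this end puts the carbonyl group at C-3 rather than C-5.
That gives the carbonyl at C-3; an ethyl group at C-4.
Putting it together: 4-ethylheptan-3-one.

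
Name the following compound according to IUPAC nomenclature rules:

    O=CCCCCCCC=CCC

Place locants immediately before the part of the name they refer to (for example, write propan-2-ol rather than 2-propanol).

Counting along the main chain through the –CHO group and the multiple bond gives 11 carbons: the parent is undecane.
The highest-priority functional group is an aldehyde (terminal –CHO), so the name ends in -al.
A C=C double bond in the chain gives the infix -ene-.
Choose the numbering such that the aldehyde carbon is C-1 by definition.
With this numbering: the double bond between C-8 and C-9.
Putting it together: undec-8-enal.

undec-8-enal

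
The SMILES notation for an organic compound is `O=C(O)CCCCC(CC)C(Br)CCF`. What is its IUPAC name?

7-bromo-6-ethyl-9-fluorononanoic acid

The longest carbon chain that includes the –COOH group has 9 carbons, so the parent hydride is nonane.
The principal characteristic group is a carboxylic acid (terminal –COOH), named with the suffix -oic acid.
Choose the numbering such that the carboxylic acid carbon is C-1 by definition.
With this numbering: a bromo group at C-7; an ethyl group at C-6; a fluoro group at C-9.
Substituent prefixes are cited in alphabetical order (multiplying prefixes like di-/tri- are ignored for ordering).
Putting it together: 7-bromo-6-ethyl-9-fluorononanoic acid.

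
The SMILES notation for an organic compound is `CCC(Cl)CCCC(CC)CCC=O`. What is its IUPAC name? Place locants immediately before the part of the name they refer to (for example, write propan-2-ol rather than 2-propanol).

Counting along the main chain through the –CHO group gives 10 carbons: the parent is decane.
An aldehyde (terminal –CHO) is the principal characteristic group, giving the suffix -al.
Number the chain so that the aldehyde carbon is C-1 by definition.
That gives a chloro group at C-8; an ethyl group at C-4.
Substituent prefixes are cited in alphabetical order (multiplying prefixes like di-/tri- are ignored for ordering).
Assembling the pieces gives 8-chloro-4-ethyldecanal.

8-chloro-4-ethyldecanal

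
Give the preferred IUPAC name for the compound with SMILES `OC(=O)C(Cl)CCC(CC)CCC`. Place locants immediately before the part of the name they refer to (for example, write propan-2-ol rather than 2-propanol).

2-chloro-5-ethyloctanoic acid

Counting along the main chain through the –COOH group gives 8 carbons: the parent is octane.
The highest-priority functional group is a carboxylic acid (terminal –COOH), so the name ends in -oic acid.
The numbering direction is chosen so that the carboxylic acid carbon is C-1 by definition.
That gives a chloro group at C-2; an ethyl group at C-5.
Substituent prefixes are cited in alphabetical order (multiplying prefixes like di-/tri- are ignored for ordering).
The name is 2-chloro-5-ethyloctanoic acid.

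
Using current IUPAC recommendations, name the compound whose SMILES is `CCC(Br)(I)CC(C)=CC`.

The longest chain bearing the multiple bond is 7 carbons long (heptane).
There is one C=C double bond, indicated by the ending -ene.
The numbering direction is chosen so that numbering from this end puts the double bond at C-2 rather than C-5.
That gives the double bond between C-2 and C-3; a bromo group at C-5; an iodo group at C-5; a methyl group at C-3.
The substituents are ordered alphabetically, ignoring any di-/tri- multipliers.
The name is 5-bromo-5-iodo-3-methylhept-2-ene.

5-bromo-5-iodo-3-methylhept-2-ene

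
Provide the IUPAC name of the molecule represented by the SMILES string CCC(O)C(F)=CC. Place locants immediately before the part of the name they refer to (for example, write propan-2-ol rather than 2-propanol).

The longest chain bearing the –OH group and the multiple bond is 6 carbons long (hexane).
An alcohol (–OH) is the principal characteristic group, giving the suffix -ol.
The chain contains a C=C double bond, so the unsaturation ending is -ene.
Choose the numbering such that numbering from this end puts the hydroxyl group at C-3 rather than C-4.
With this numbering: the hydroxyl at C-3; the double bond between C-4 and C-5; a fluoro group at C-4.
Assembling the pieces gives 4-fluorohex-4-en-3-ol.

4-fluorohex-4-en-3-ol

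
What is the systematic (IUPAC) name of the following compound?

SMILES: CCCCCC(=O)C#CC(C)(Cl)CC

The longest carbon chain that includes the carbonyl and the multiple bond has 11 carbons, so the parent hydride is undecane.
The highest-priority functional group is a ketone (C=O on an internal carbon), so the name ends in -one.
The chain contains a C≡C triple bond, so the unsaturation ending is -yne.
The numbering direction is chosen so that numbering from this end puts the triple bond at C-4 rather than C-7.
This places the carbonyl at C-6; the triple bond between C-4 and C-5; a chloro group at C-3; a methyl group at C-3.
Substituent prefixes are cited in alphabetical order (multiplying prefixes like di-/tri- are ignored for ordering).
Putting it together: 3-chloro-3-methylundec-4-yn-6-one.

3-chloro-3-methylundec-4-yn-6-one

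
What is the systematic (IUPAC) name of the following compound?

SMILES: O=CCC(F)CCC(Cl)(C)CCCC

The longest carbon chain that includes the –CHO group has 10 carbons, so the parent hydride is decane.
An aldehyde (terminal –CHO) is the principal characteristic group, giving the suffix -al.
Choose the numbering such that the aldehyde carbon is C-1 by definition.
This places a chloro group at C-6; a fluoro group at C-3; a methyl group at C-6.
The substituents are ordered alphabetically, ignoring any di-/tri- multipliers.
Putting it together: 6-chloro-3-fluoro-6-methyldecanal.

6-chloro-3-fluoro-6-methyldecanal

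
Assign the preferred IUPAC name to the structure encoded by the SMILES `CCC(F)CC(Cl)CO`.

2-chloro-4-fluorohexan-1-ol

The longest chain bearing the –OH group is 6 carbons long (hexane).
The principal characteristic group is an alcohol (–OH), named with the suffix -ol.
The numbering direction is chosen so that numbering from this end puts the hydroxyl group at C-1 rather than C-6.
That gives the hydroxyl at C-1; a chloro group at C-2; a fluoro group at C-4.
The substituents are ordered alphabetically, ignoring any di-/tri- multipliers.
Assembling the pieces gives 2-chloro-4-fluorohexan-1-ol.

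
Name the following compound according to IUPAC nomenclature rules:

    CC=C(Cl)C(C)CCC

3-chloro-4-methylhept-2-ene

The longest carbon chain that includes the multiple bond has 7 carbons, so the parent hydride is heptane.
There is one C=C double bond, indicated by the ending -ene.
The numbering direction is chosen so that numbering from this end puts the double bond at C-2 rather than C-5.
This places the double bond between C-2 and C-3; a chloro group at C-3; a methyl group at C-4.
The substituents are ordered alphabetically, ignoring any di-/tri- multipliers.
Putting it together: 3-chloro-4-methylhept-2-ene.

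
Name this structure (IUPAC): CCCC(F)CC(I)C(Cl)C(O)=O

The longest carbon chain that includes the –COOH group has 8 carbons, so the parent hydride is octane.
The highest-priority functional group is a carboxylic acid (terminal –COOH), so the name ends in -oic acid.
The numbering direction is chosen so that the carboxylic acid carbon is C-1 by definition.
With this numbering: a chloro group at C-2; a fluoro group at C-5; an iodo group at C-3.
Prefixes are listed alphabetically: chloro, fluoro, iodo.
The name is 2-chloro-5-fluoro-3-iodooctanoic acid.

2-chloro-5-fluoro-3-iodooctanoic acid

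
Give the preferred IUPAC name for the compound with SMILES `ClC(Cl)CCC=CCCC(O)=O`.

The longest carbon chain that includes the –COOH group and the multiple bond has 8 carbons, so the parent hydride is octane.
A carboxylic acid (terminal –COOH) is the principal characteristic group, giving the suffix -oic acid.
The chain contains a C=C double bond, so the unsaturation ending is -ene.
The numbering direction is chosen so that the carboxylic acid carbon is C-1 by definition.
That gives the double bond between C-4 and C-5; two chloro groups at C-8.
The name is 8,8-dichlorooct-4-enoic acid.

8,8-dichlorooct-4-enoic acid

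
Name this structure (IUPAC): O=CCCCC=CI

Counting along the main chain through the –CHO group and the multiple bond gives 6 carbons: the parent is hexane.
The highest-priority functional group is an aldehyde (terminal –CHO), so the name ends in -al.
The chain contains a C=C double bond, so the unsaturation ending is -ene.
Number the chain so that the aldehyde carbon is C-1 by definition.
That gives the double bond between C-5 and C-6; an iodo group at C-6.
Putting it together: 6-iodohex-5-enal.

6-iodohex-5-enal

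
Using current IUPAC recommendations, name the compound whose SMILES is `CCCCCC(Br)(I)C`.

2-bromo-2-iodoheptane

The longest continuous carbon chain has 7 atoms, so the parent hydride is heptane.
Number the chain so that the substituent locant set {2,2} is lower than {6,6} at the first point of difference.
With this numbering: a bromo group at C-2; an iodo group at C-2.
The substituents are ordered alphabetically, ignoring any di-/tri- multipliers.
Putting it together: 2-bromo-2-iodoheptane.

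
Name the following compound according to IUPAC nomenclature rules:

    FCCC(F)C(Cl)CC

4-chloro-1,3-difluorohexane

The longest continuous carbon chain has 6 atoms, so the parent hydride is hexane.
Number the chain so that the substituent locant set {1,3,4} is lower than {3,4,6} at the first point of difference.
With this numbering: a chloro group at C-4; fluoro groups at C-1 and C-3.
Prefixes are listed alphabetically: chloro, fluoro.
The name is 4-chloro-1,3-difluorohexane.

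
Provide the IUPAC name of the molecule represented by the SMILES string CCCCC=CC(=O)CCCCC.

dodec-7-en-6-one

Counting along the main chain through the carbonyl and the multiple bond gives 12 carbons: the parent is dodecane.
The principal characteristic group is a ketone (C=O on an internal carbon), named with the suffix -one.
A C=C double bond in the chain gives the infix -ene-.
Number the chain so that numbering from this end puts the carbonyl group at C-6 rather than C-7.
That gives the carbonyl at C-6; the double bond between C-7 and C-8.
Assembling the pieces gives dodec-7-en-6-one.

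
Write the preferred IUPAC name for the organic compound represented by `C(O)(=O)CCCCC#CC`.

The longest carbon chain that includes the –COOH group and the multiple bond has 8 carbons, so the parent hydride is octane.
A carboxylic acid (terminal –COOH) is the principal characteristic group, giving the suffix -oic acid.
A C≡C triple bond in the chain gives the infix -yne-.
Number the chain so that the carboxylic acid carbon is C-1 by definition.
That gives the triple bond between C-6 and C-7.
The name is oct-6-ynoic acid.

oct-6-ynoic acid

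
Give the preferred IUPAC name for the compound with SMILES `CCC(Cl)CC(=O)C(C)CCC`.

3-chloro-6-methylnonan-5-one

The longest chain bearing the carbonyl is 9 carbons long (nonane).
The highest-priority functional group is a ketone (C=O on an internal carbon), so the name ends in -one.
The numbering direction is chosen so that the substituent locant set {3,6} is lower than {4,7} at the first point of difference.
That gives the carbonyl at C-5; a chloro group at C-3; a methyl group at C-6.
Substituent prefixes are cited in alphabetical order (multiplying prefixes like di-/tri- are ignored for ordering).
Assembling the pieces gives 3-chloro-6-methylnonan-5-one.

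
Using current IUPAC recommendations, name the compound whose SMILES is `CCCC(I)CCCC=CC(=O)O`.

Counting along the main chain through the –COOH group and the multiple bond gives 10 carbons: the parent is decane.
The highest-priority functional group is a carboxylic acid (terminal –COOH), so the name ends in -oic acid.
There is one C=C double bond, indicated by the ending -ene.
The numbering direction is chosen so that the carboxylic acid carbon is C-1 by definition.
With this numbering: the double bond between C-2 and C-3; an iodo group at C-7.
The name is 7-iododec-2-enoic acid.

7-iododec-2-enoic acid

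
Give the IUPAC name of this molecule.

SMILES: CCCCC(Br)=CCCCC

The longest carbon chain that includes the multiple bond has 10 carbons, so the parent hydride is decane.
The chain contains a C=C double bond, so the unsaturation ending is -ene.
The numbering direction is chosen so that the substituent locant set {5} is lower than {6} at the first point of difference.
With this numbering: the double bond between C-5 and C-6; a bromo group at C-5.
Putting it together: 5-bromodec-5-ene.

5-bromodec-5-ene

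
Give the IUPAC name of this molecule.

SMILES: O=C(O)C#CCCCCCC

Counting along the main chain through the –COOH group and the multiple bond gives 9 carbons: the parent is nonane.
The highest-priority functional group is a carboxylic acid (terminal –COOH), so the name ends in -oic acid.
The chain contains a C≡C triple bond, so the unsaturation ending is -yne.
Number the chain so that the carboxylic acid carbon is C-1 by definition.
With this numbering: the triple bond between C-2 and C-3.
The name is non-2-ynoic acid.

non-2-ynoic acid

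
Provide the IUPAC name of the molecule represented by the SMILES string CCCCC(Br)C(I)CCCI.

5-bromo-1,4-diiodononane

The longest carbon chain is 9 atoms: the parent is nonane.
Number the chain so that the substituent locant set {1,4,5} is lower than {5,6,9} at the first point of difference.
With this numbering: a bromo group at C-5; iodo groups at C-1 and C-4.
Prefixes are listed alphabetically: bromo, iodo.
Putting it together: 5-bromo-1,4-diiodononane.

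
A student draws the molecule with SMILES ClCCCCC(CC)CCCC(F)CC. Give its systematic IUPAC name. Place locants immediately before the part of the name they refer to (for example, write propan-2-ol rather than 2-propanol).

1-chloro-5-ethyl-9-fluoroundecane

The parent chain contains 11 carbons (undecane).
The numbering direction is chosen so that the substituent locant set {1,5,9} is lower than {3,7,11} at the first point of difference.
With this numbering: a chloro group at C-1; an ethyl group at C-5; a fluoro group at C-9.
Substituent prefixes are cited in alphabetical order (multiplying prefixes like di-/tri- are ignored for ordering).
The name is 1-chloro-5-ethyl-9-fluoroundecane.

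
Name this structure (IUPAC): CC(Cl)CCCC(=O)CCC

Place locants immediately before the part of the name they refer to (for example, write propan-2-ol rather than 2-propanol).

Counting along the main chain through the carbonyl gives 9 carbons: the parent is nonane.
The highest-priority functional group is a ketone (C=O on an internal carbon), so the name ends in -one.
Number the chain so that numbering from this end puts the carbonyl group at C-4 rather than C-6.
That gives the carbonyl at C-4; a chloro group at C-8.
Putting it together: 8-chlorononan-4-one.

8-chlorononan-4-one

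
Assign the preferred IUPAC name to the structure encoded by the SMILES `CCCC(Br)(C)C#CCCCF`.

The longest carbon chain that includes the multiple bond has 9 carbons, so the parent hydride is nonane.
A C≡C triple bond in the chain gives the infix -yne-.
The numbering direction is chosen so that numbering from this end puts the triple bond at C-4 rather than C-5.
That gives the triple bond between C-4 and C-5; a bromo group at C-6; a fluoro group at C-1; a methyl group at C-6.
Prefixes are listed alphabetically: bromo, fluoro, methyl.
Assembling the pieces gives 6-bromo-1-fluoro-6-methylnon-4-yne.

6-bromo-1-fluoro-6-methylnon-4-yne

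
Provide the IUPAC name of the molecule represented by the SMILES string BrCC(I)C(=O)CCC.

Counting along the main chain through the carbonyl gives 6 carbons: the parent is hexane.
A ketone (C=O on an internal carbon) is the principal characteristic group, giving the suffix -one.
Number the chain so that numbering from this end puts the carbonyl group at C-3 rather than C-4.
This places the carbonyl at C-3; a bromo group at C-1; an iodo group at C-2.
Substituent prefixes are cited in alphabetical order (multiplying prefixes like di-/tri- are ignored for ordering).
The name is 1-bromo-2-iodohexan-3-one.

1-bromo-2-iodohexan-3-one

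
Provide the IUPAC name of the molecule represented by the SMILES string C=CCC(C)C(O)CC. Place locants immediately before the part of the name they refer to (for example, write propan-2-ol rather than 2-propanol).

4-methylhept-6-en-3-ol

Counting along the main chain through the –OH group and the multiple bond gives 7 carbons: the parent is heptane.
The highest-priority functional group is an alcohol (–OH), so the name ends in -ol.
There is one C=C double bond, indicated by the ending -ene.
Choose the numbering such that numbering from this end puts the hydroxyl group at C-3 rather than C-5.
This places the hydroxyl at C-3; the double bond between C-6 and C-7; a methyl group at C-4.
Assembling the pieces gives 4-methylhept-6-en-3-ol.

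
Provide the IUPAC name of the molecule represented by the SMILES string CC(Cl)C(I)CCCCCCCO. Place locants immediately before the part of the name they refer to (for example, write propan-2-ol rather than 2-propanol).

9-chloro-8-iododecan-1-ol

Counting along the main chain through the –OH group gives 10 carbons: the parent is decane.
The principal characteristic group is an alcohol (–OH), named with the suffix -ol.
The numbering direction is chosen so that numbering from this end puts the hydroxyl group at C-1 rather than C-10.
With this numbering: the hydroxyl at C-1; a chloro group at C-9; an iodo group at C-8.
Substituent prefixes are cited in alphabetical order (multiplying prefixes like di-/tri- are ignored for ordering).
Assembling the pieces gives 9-chloro-8-iododecan-1-ol.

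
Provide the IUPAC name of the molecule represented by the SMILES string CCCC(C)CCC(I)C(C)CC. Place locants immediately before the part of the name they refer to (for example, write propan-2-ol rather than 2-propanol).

The longest continuous carbon chain has 10 atoms, so the parent hydride is decane.
The numbering direction is chosen so that the substituent locant set {3,4,7} is lower than {4,7,8} at the first point of difference.
That gives an iodo group at C-4; methyl groups at C-3 and C-7.
Prefixes are listed alphabetically: iodo, methyl.
The name is 4-iodo-3,7-dimethyldecane.

4-iodo-3,7-dimethyldecane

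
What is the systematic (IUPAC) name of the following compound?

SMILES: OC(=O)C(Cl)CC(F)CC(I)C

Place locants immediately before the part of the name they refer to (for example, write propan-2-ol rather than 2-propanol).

2-chloro-4-fluoro-6-iodoheptanoic acid

The longest chain bearing the –COOH group is 7 carbons long (heptane).
The highest-priority functional group is a carboxylic acid (terminal –COOH), so the name ends in -oic acid.
Choose the numbering such that the carboxylic acid carbon is C-1 by definition.
With this numbering: a chloro group at C-2; a fluoro group at C-4; an iodo group at C-6.
The substituents are ordered alphabetically, ignoring any di-/tri- multipliers.
The name is 2-chloro-4-fluoro-6-iodoheptanoic acid.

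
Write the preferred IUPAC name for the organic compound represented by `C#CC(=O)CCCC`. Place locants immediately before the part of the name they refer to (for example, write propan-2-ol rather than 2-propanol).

The longest carbon chain that includes the carbonyl and the multiple bond has 7 carbons, so the parent hydride is heptane.
A ketone (C=O on an internal carbon) is the principal characteristic group, giving the suffix -one.
A C≡C triple bond in the chain gives the infix -yne-.
Choose the numbering such that numbering from this end puts the carbonyl group at C-3 rather than C-5.
That gives the carbonyl at C-3; the triple bond between C-1 and C-2.
Putting it together: hept-1-yn-3-one.

hept-1-yn-3-one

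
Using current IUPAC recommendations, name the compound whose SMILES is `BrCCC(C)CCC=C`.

The longest chain bearing the multiple bond is 7 carbons long (heptane).
There is one C=C double bond, indicated by the ending -ene.
Choose the numbering such that numbering from this end puts the double bond at C-1 rather than C-6.
This places the double bond between C-1 and C-2; a bromo group at C-7; a methyl group at C-5.
The substituents are ordered alphabetically, ignoring any di-/tri- multipliers.
Assembling the pieces gives 7-bromo-5-methylhept-1-ene.

7-bromo-5-methylhept-1-ene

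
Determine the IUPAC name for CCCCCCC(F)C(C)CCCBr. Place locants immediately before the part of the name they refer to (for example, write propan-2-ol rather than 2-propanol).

The longest continuous carbon chain has 11 atoms, so the parent hydride is undecane.
Choose the numbering such that the substituent locant set {1,4,5} is lower than {7,8,11} at the first point of difference.
This places a bromo group at C-1; a fluoro group at C-5; a methyl group at C-4.
Substituent prefixes are cited in alphabetical order (multiplying prefixes like di-/tri- are ignored for ordering).
Putting it together: 1-bromo-5-fluoro-4-methylundecane.

1-bromo-5-fluoro-4-methylundecane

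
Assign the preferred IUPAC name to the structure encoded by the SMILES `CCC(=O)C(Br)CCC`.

4-bromoheptan-3-one

The longest chain bearing the carbonyl is 7 carbons long (heptane).
A ketone (C=O on an internal carbon) is the principal characteristic group, giving the suffix -one.
The numbering direction is chosen so that numbering from this end puts the carbonyl group at C-3 rather than C-5.
This places the carbonyl at C-3; a bromo group at C-4.
Putting it together: 4-bromoheptan-3-one.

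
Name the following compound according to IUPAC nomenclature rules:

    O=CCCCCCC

heptanal

The longest chain bearing the –CHO group is 7 carbons long (heptane).
The principal characteristic group is an aldehyde (terminal –CHO), named with the suffix -al.
The numbering direction is chosen so that the aldehyde carbon is C-1 by definition.
Putting it together: heptanal.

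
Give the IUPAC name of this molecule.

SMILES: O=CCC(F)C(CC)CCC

4-ethyl-3-fluoroheptanal

The longest carbon chain that includes the –CHO group has 7 carbons, so the parent hydride is heptane.
The principal characteristic group is an aldehyde (terminal –CHO), named with the suffix -al.
The numbering direction is chosen so that the aldehyde carbon is C-1 by definition.
With this numbering: an ethyl group at C-4; a fluoro group at C-3.
The substituents are ordered alphabetically, ignoring any di-/tri- multipliers.
Putting it together: 4-ethyl-3-fluoroheptanal.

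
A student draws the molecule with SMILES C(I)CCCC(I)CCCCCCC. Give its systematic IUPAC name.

The longest carbon chain is 12 atoms: the parent is dodecane.
The numbering direction is chosen so that the substituent locant set {1,5} is lower than {8,12} at the first point of difference.
That gives iodo groups at C-1 and C-5.
Putting it together: 1,5-diiodododecane.

1,5-diiodododecane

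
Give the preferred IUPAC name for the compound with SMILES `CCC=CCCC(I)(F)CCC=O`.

4-fluoro-4-iododec-7-enal

The longest carbon chain that includes the –CHO group and the multiple bond has 10 carbons, so the parent hydride is decane.
The principal characteristic group is an aldehyde (terminal –CHO), named with the suffix -al.
The chain contains a C=C double bond, so the unsaturation ending is -ene.
The numbering direction is chosen so that the aldehyde carbon is C-1 by definition.
With this numbering: the double bond between C-7 and C-8; a fluoro group at C-4; an iodo group at C-4.
Substituent prefixes are cited in alphabetical order (multiplying prefixes like di-/tri- are ignored for ordering).
Assembling the pieces gives 4-fluoro-4-iododec-7-enal.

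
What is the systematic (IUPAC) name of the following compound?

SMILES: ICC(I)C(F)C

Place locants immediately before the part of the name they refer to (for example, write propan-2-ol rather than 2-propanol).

The parent chain contains 4 carbons (butane).
Choose the numbering such that the substituent locant set {1,2,3} is lower than {2,3,4} at the first point of difference.
This places a fluoro group at C-3; iodo groups at C-1 and C-2.
Substituent prefixes are cited in alphabetical order (multiplying prefixes like di-/tri- are ignored for ordering).
Putting it together: 3-fluoro-1,2-diiodobutane.

3-fluoro-1,2-diiodobutane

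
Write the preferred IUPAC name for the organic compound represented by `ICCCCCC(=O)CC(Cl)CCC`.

Counting along the main chain through the carbonyl gives 11 carbons: the parent is undecane.
The highest-priority functional group is a ketone (C=O on an internal carbon), so the name ends in -one.
The numbering direction is chosen so that the substituent locant set {1,8} is lower than {4,11} at the first point of difference.
This places the carbonyl at C-6; a chloro group at C-8; an iodo group at C-1.
The substituents are ordered alphabetically, ignoring any di-/tri- multipliers.
Putting it together: 8-chloro-1-iodoundecan-6-one.

8-chloro-1-iodoundecan-6-one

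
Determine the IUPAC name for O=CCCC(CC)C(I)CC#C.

4-ethyl-5-iodooct-7-ynal

The longest carbon chain that includes the –CHO group and the multiple bond has 8 carbons, so the parent hydride is octane.
The highest-priority functional group is an aldehyde (terminal –CHO), so the name ends in -al.
A C≡C triple bond in the chain gives the infix -yne-.
Choose the numbering such that the aldehyde carbon is C-1 by definition.
With this numbering: the triple bond between C-7 and C-8; an ethyl group at C-4; an iodo group at C-5.
Substituent prefixes are cited in alphabetical order (multiplying prefixes like di-/tri- are ignored for ordering).
Putting it together: 4-ethyl-5-iodooct-7-ynal.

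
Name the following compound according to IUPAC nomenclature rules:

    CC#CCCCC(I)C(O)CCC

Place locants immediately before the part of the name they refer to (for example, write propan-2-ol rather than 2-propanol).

5-iodoundec-9-yn-4-ol

Counting along the main chain through the –OH group and the multiple bond gives 11 carbons: the parent is undecane.
The highest-priority functional group is an alcohol (–OH), so the name ends in -ol.
A C≡C triple bond in the chain gives the infix -yne-.
Choose the numbering such that numbering from this end puts the hydroxyl group at C-4 rather than C-8.
This places the hydroxyl at C-4; the triple bond between C-9 and C-10; an iodo group at C-5.
Putting it together: 5-iodoundec-9-yn-4-ol.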